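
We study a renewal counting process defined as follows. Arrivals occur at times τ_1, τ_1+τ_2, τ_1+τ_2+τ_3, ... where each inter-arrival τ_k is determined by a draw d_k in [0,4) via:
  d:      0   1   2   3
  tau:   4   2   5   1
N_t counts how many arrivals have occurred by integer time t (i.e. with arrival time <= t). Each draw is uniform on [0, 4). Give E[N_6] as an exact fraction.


Inter-arrival values over d=0..3: [4, 2, 5, 1]
Each d has probability 1/4, so the pmf of τ is: f(1) = 1/4, f(2) = 1/4, f(4) = 1/4, f(5) = 1/4
Renewal equation for m(n) = E[N_n]: condition on τ_1 = k (if k <= n, one arrival plus a fresh copy on the remaining n−k steps): m(n) = F(n) + Σ_{k<=n} f(k)·m(n−k), where F(n) = P(τ <= n) and m(0) = 0
m(1) = F(1) = 1/4
m(2) = F(2) + f(1)·m(1) = 1/2 + 1/4·1/4 = 9/16
m(3) = F(3) + f(1)·m(2) + f(2)·m(1) = 1/2 + 1/4·9/16 + 1/4·1/4 = 45/64
m(4) = F(4) + f(1)·m(3) + f(2)·m(2) = 3/4 + 1/4·45/64 + 1/4·9/16 = 273/256
m(5) = F(5) + f(1)·m(4) + f(2)·m(3) + f(4)·m(1) = 1 + 1/4·273/256 + 1/4·45/64 + 1/4·1/4 = 1541/1024
m(6) = F(6) + f(1)·m(5) + f(2)·m(4) + f(4)·m(2) + f(5)·m(1) = 1 + 1/4·1541/1024 + 1/4·273/256 + 1/4·9/16 + 1/4·1/4 = 7561/4096
E[N_6] = m(6) = 7561/4096

7561/4096


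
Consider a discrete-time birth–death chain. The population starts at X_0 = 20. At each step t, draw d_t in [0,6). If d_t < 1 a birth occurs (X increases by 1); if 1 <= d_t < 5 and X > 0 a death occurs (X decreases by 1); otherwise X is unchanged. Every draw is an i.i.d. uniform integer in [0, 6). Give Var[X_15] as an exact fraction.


35/4

X can drop by at most 1 per step and X_0 = 20 > T = 15, so X_t >= 20 − t >= 5 > 0 for every t <= 15: the floor at 0 (the 'and X > 0' condition) never binds. Hence X_15 = X_0 + Σ_{t<15} Y_t with i.i.d. increments Y_t = y(d_t) ∈ {+1, −1, 0}.
Outcome values over d=0..5: [1, -1, -1, -1, -1, 0]
Σy = -3, Σy² = 5, M = 6
μ = -3/6 = -1/2,  σ² = 5/6 − (-1/2)² = 7/12
Independent increments: Var[X_15] = 15·σ² = 15·(7/12) = 35/4


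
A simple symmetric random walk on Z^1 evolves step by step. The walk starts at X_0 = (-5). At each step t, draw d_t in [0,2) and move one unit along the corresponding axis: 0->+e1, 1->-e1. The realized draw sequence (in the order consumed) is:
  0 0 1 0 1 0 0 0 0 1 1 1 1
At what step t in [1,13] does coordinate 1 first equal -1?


8

t=0: X=(-5), d=0 → +e1, X_1=(-4)
t=1: X=(-4), d=0 → +e1, X_2=(-3)
t=2: X=(-3), d=1 → -e1, X_3=(-4)
t=3: X=(-4), d=0 → +e1, X_4=(-3)
t=4: X=(-3), d=1 → -e1, X_5=(-4)
t=5: X=(-4), d=0 → +e1, X_6=(-3)
t=6: X=(-3), d=0 → +e1, X_7=(-2)
t=7: X=(-2), d=0 → +e1, X_8=(-1)
t=8: X=(-1), d=0 → +e1, X_9=(0)
t=9: X=(0), d=1 → -e1, X_10=(-1)
t=10: X=(-1), d=1 → -e1, X_11=(-2)
t=11: X=(-2), d=1 → -e1, X_12=(-3)
t=12: X=(-3), d=1 → -e1, X_13=(-4)


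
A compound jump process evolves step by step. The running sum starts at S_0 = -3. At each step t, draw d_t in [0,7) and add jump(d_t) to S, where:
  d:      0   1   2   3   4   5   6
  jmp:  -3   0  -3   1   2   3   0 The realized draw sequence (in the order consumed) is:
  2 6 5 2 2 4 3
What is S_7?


t=0: S=-3, d=2, jump=-3, S_1=-6
t=1: S=-6, d=6, jump=0, S_2=-6
t=2: S=-6, d=5, jump=3, S_3=-3
t=3: S=-3, d=2, jump=-3, S_4=-6
t=4: S=-6, d=2, jump=-3, S_5=-9
t=5: S=-9, d=4, jump=2, S_6=-7
t=6: S=-7, d=3, jump=1, S_7=-6

-6


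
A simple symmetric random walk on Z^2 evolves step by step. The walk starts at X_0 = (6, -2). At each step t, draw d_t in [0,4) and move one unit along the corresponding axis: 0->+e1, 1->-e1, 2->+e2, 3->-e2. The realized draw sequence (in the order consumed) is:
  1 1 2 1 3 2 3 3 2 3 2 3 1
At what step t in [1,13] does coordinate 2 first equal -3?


8

t=0: X=(6, -2), d=1 → -e1, X_1=(5, -2)
t=1: X=(5, -2), d=1 → -e1, X_2=(4, -2)
t=2: X=(4, -2), d=2 → +e2, X_3=(4, -1)
t=3: X=(4, -1), d=1 → -e1, X_4=(3, -1)
t=4: X=(3, -1), d=3 → -e2, X_5=(3, -2)
t=5: X=(3, -2), d=2 → +e2, X_6=(3, -1)
t=6: X=(3, -1), d=3 → -e2, X_7=(3, -2)
t=7: X=(3, -2), d=3 → -e2, X_8=(3, -3)
t=8: X=(3, -3), d=2 → +e2, X_9=(3, -2)
t=9: X=(3, -2), d=3 → -e2, X_10=(3, -3)
t=10: X=(3, -3), d=2 → +e2, X_11=(3, -2)
t=11: X=(3, -2), d=3 → -e2, X_12=(3, -3)
t=12: X=(3, -3), d=1 → -e1, X_13=(2, -3)


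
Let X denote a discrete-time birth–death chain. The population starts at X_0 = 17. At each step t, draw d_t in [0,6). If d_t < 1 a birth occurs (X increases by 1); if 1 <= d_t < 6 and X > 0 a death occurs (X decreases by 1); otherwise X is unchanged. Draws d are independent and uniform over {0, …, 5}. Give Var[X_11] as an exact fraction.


55/9

X can drop by at most 1 per step and X_0 = 17 > T = 11, so X_t >= 17 − t >= 6 > 0 for every t <= 11: the floor at 0 (the 'and X > 0' condition) never binds. Hence X_11 = X_0 + Σ_{t<11} Y_t with i.i.d. increments Y_t = y(d_t) ∈ {+1, −1, 0}.
Outcome values over d=0..5: [1, -1, -1, -1, -1, -1]
Σy = -4, Σy² = 6, M = 6
μ = -4/6 = -2/3,  σ² = 6/6 − (-2/3)² = 5/9
Independent increments: Var[X_11] = 11·σ² = 11·(5/9) = 55/9


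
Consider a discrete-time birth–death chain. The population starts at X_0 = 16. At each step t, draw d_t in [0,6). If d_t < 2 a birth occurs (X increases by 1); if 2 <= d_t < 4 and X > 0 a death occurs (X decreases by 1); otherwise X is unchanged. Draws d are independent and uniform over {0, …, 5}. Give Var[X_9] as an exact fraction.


6

X can drop by at most 1 per step and X_0 = 16 > T = 9, so X_t >= 16 − t >= 7 > 0 for every t <= 9: the floor at 0 (the 'and X > 0' condition) never binds. Hence X_9 = X_0 + Σ_{t<9} Y_t with i.i.d. increments Y_t = y(d_t) ∈ {+1, −1, 0}.
Outcome values over d=0..5: [1, 1, -1, -1, 0, 0]
Σy = 0, Σy² = 4, M = 6
μ = 0/6 = 0,  σ² = 4/6 − (0)² = 2/3
Independent increments: Var[X_9] = 9·σ² = 9·(2/3) = 6


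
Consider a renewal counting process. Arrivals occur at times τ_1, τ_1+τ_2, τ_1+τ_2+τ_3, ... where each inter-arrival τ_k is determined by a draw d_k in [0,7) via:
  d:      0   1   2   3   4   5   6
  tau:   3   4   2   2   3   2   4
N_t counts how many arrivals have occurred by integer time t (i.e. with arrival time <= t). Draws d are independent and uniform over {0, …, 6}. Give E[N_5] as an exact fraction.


Inter-arrival values over d=0..6: [3, 4, 2, 2, 3, 2, 4]
Each d has probability 1/7, so the pmf of τ is: f(2) = 3/7, f(3) = 2/7, f(4) = 2/7
Renewal equation for m(n) = E[N_n]: condition on τ_1 = k (if k <= n, one arrival plus a fresh copy on the remaining n−k steps): m(n) = F(n) + Σ_{k<=n} f(k)·m(n−k), where F(n) = P(τ <= n) and m(0) = 0
m(1) = F(1) = 0
m(2) = F(2) = 3/7
m(3) = F(3) = 5/7
m(4) = F(4) + f(2)·m(2) = 1 + 3/7·3/7 = 58/49
m(5) = F(5) + f(2)·m(3) + f(3)·m(2) = 1 + 3/7·5/7 + 2/7·3/7 = 10/7
E[N_5] = m(5) = 10/7

10/7


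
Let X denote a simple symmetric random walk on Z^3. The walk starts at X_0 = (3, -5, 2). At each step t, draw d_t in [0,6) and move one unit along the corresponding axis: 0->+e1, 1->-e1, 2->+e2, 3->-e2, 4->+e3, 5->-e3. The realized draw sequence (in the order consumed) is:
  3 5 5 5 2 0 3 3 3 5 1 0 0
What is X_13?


(5, -8, -2)

t=0: X=(3, -5, 2), d=3 → -e2, X_1=(3, -6, 2)
t=1: X=(3, -6, 2), d=5 → -e3, X_2=(3, -6, 1)
t=2: X=(3, -6, 1), d=5 → -e3, X_3=(3, -6, 0)
t=3: X=(3, -6, 0), d=5 → -e3, X_4=(3, -6, -1)
t=4: X=(3, -6, -1), d=2 → +e2, X_5=(3, -5, -1)
t=5: X=(3, -5, -1), d=0 → +e1, X_6=(4, -5, -1)
t=6: X=(4, -5, -1), d=3 → -e2, X_7=(4, -6, -1)
t=7: X=(4, -6, -1), d=3 → -e2, X_8=(4, -7, -1)
t=8: X=(4, -7, -1), d=3 → -e2, X_9=(4, -8, -1)
t=9: X=(4, -8, -1), d=5 → -e3, X_10=(4, -8, -2)
t=10: X=(4, -8, -2), d=1 → -e1, X_11=(3, -8, -2)
t=11: X=(3, -8, -2), d=0 → +e1, X_12=(4, -8, -2)
t=12: X=(4, -8, -2), d=0 → +e1, X_13=(5, -8, -2)


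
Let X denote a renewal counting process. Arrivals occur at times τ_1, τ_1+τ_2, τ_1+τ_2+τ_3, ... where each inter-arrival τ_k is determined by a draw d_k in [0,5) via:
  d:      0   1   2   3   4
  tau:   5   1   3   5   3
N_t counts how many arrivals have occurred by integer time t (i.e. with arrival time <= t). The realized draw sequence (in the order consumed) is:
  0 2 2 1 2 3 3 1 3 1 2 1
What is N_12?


4

draw d_1=0: τ_1=5, arrival time A_1=5
draw d_2=2: τ_2=3, arrival time A_2=8
draw d_3=2: τ_3=3, arrival time A_3=11
draw d_4=1: τ_4=1, arrival time A_4=12
draw d_5=2: τ_5=3, arrival time A_5=15
draw d_6=3: τ_6=5, arrival time A_6=20
draw d_7=3: τ_7=5, arrival time A_7=25
draw d_8=1: τ_8=1, arrival time A_8=26
draw d_9=3: τ_9=5, arrival time A_9=31
draw d_10=1: τ_10=1, arrival time A_10=32
draw d_11=2: τ_11=3, arrival time A_11=35
draw d_12=1: τ_12=1, arrival time A_12=36
N_t over t=0..12: 0:0 1:0 2:0 3:0 4:0 5:1 6:1 7:1 8:2 9:2 10:2 11:3 12:4


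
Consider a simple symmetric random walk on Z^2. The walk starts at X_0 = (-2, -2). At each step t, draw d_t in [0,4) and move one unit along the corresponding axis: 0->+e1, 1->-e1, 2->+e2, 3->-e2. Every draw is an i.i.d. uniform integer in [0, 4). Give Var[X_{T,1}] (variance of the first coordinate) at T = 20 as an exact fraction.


10

Outcome values over d=0..3: [1, -1, 0, 0]
Σy = 0, Σy² = 2, M = 4
μ = 0/4 = 0,  σ² = 2/4 − (0)² = 1/2
Independent increments: Var[X_20] = 20·σ² = 20·(1/2) = 10


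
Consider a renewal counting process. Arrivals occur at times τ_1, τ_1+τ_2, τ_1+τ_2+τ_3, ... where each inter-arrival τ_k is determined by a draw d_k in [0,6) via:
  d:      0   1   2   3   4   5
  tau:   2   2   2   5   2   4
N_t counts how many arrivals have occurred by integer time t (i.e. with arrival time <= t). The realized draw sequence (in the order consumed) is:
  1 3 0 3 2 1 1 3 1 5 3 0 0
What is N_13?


draw d_1=1: τ_1=2, arrival time A_1=2
draw d_2=3: τ_2=5, arrival time A_2=7
draw d_3=0: τ_3=2, arrival time A_3=9
draw d_4=3: τ_4=5, arrival time A_4=14
draw d_5=2: τ_5=2, arrival time A_5=16
draw d_6=1: τ_6=2, arrival time A_6=18
draw d_7=1: τ_7=2, arrival time A_7=20
draw d_8=3: τ_8=5, arrival time A_8=25
draw d_9=1: τ_9=2, arrival time A_9=27
draw d_10=5: τ_10=4, arrival time A_10=31
draw d_11=3: τ_11=5, arrival time A_11=36
draw d_12=0: τ_12=2, arrival time A_12=38
draw d_13=0: τ_13=2, arrival time A_13=40
N_t over t=0..13: 0:0 1:0 2:1 3:1 4:1 5:1 6:1 7:2 8:2 9:3 10:3 11:3 12:3 13:3

3


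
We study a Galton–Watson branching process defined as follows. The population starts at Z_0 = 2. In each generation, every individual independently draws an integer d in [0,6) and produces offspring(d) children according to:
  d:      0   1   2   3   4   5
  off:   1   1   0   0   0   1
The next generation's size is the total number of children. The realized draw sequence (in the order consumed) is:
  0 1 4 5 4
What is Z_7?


0

gen 0: Z_0=2, draws=[0, 1], offspring=[1, 1], Z_1=2
gen 1: Z_1=2, draws=[4, 5], offspring=[0, 1], Z_2=1
gen 2: Z_2=1, draws=[4], offspring=[0], Z_3=0
gen 3: Z_3=0, draws=[], offspring=[], Z_4=0
gen 4: Z_4=0, draws=[], offspring=[], Z_5=0
gen 5: Z_5=0, draws=[], offspring=[], Z_6=0
gen 6: Z_6=0, draws=[], offspring=[], Z_7=0


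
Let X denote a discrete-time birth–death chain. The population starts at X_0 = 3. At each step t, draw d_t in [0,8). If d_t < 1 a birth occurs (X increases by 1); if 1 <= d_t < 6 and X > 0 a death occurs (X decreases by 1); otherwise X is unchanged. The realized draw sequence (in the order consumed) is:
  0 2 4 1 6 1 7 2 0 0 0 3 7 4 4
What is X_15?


t=0: X=3, d=0 → birth, X_1=4
t=1: X=4, d=2 → death, X_2=3
t=2: X=3, d=4 → death, X_3=2
t=3: X=2, d=1 → death, X_4=1
t=4: X=1, d=6 → hold, X_5=1
t=5: X=1, d=1 → death, X_6=0
t=6: X=0, d=7 → hold, X_7=0
t=7: X=0, d=2 → hold, X_8=0
t=8: X=0, d=0 → birth, X_9=1
t=9: X=1, d=0 → birth, X_10=2
t=10: X=2, d=0 → birth, X_11=3
t=11: X=3, d=3 → death, X_12=2
t=12: X=2, d=7 → hold, X_13=2
t=13: X=2, d=4 → death, X_14=1
t=14: X=1, d=4 → death, X_15=0

0


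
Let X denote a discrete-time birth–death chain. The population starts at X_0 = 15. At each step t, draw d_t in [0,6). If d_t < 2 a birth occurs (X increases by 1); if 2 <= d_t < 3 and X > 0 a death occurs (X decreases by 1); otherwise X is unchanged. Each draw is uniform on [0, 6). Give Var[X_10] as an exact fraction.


85/18

X can drop by at most 1 per step and X_0 = 15 > T = 10, so X_t >= 15 − t >= 5 > 0 for every t <= 10: the floor at 0 (the 'and X > 0' condition) never binds. Hence X_10 = X_0 + Σ_{t<10} Y_t with i.i.d. increments Y_t = y(d_t) ∈ {+1, −1, 0}.
Outcome values over d=0..5: [1, 1, -1, 0, 0, 0]
Σy = 1, Σy² = 3, M = 6
μ = 1/6 = 1/6,  σ² = 3/6 − (1/6)² = 17/36
Independent increments: Var[X_10] = 10·σ² = 10·(17/36) = 85/18


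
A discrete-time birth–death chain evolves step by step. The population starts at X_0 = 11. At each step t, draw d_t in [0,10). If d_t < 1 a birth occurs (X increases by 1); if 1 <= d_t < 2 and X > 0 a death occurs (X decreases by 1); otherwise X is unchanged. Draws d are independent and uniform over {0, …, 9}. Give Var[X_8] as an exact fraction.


X can drop by at most 1 per step and X_0 = 11 > T = 8, so X_t >= 11 − t >= 3 > 0 for every t <= 8: the floor at 0 (the 'and X > 0' condition) never binds. Hence X_8 = X_0 + Σ_{t<8} Y_t with i.i.d. increments Y_t = y(d_t) ∈ {+1, −1, 0}.
Outcome values over d=0..9: [1, -1, 0, 0, 0, 0, 0, 0, 0, 0]
Σy = 0, Σy² = 2, M = 10
μ = 0/10 = 0,  σ² = 2/10 − (0)² = 1/5
Independent increments: Var[X_8] = 8·σ² = 8·(1/5) = 8/5

8/5


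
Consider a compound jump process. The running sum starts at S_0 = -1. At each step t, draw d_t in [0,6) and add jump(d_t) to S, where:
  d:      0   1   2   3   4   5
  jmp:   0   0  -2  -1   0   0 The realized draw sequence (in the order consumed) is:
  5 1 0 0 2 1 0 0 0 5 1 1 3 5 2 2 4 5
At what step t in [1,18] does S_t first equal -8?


t=0: S=-1, d=5, jump=0, S_1=-1
t=1: S=-1, d=1, jump=0, S_2=-1
t=2: S=-1, d=0, jump=0, S_3=-1
t=3: S=-1, d=0, jump=0, S_4=-1
t=4: S=-1, d=2, jump=-2, S_5=-3
t=5: S=-3, d=1, jump=0, S_6=-3
t=6: S=-3, d=0, jump=0, S_7=-3
t=7: S=-3, d=0, jump=0, S_8=-3
t=8: S=-3, d=0, jump=0, S_9=-3
t=9: S=-3, d=5, jump=0, S_10=-3
t=10: S=-3, d=1, jump=0, S_11=-3
t=11: S=-3, d=1, jump=0, S_12=-3
t=12: S=-3, d=3, jump=-1, S_13=-4
t=13: S=-4, d=5, jump=0, S_14=-4
t=14: S=-4, d=2, jump=-2, S_15=-6
t=15: S=-6, d=2, jump=-2, S_16=-8
t=16: S=-8, d=4, jump=0, S_17=-8
t=17: S=-8, d=5, jump=0, S_18=-8

16


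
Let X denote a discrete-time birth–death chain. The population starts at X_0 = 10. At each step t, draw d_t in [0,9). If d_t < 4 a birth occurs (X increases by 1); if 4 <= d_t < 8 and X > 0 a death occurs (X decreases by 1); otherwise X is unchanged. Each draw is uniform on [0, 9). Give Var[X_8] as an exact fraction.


64/9

X can drop by at most 1 per step and X_0 = 10 > T = 8, so X_t >= 10 − t >= 2 > 0 for every t <= 8: the floor at 0 (the 'and X > 0' condition) never binds. Hence X_8 = X_0 + Σ_{t<8} Y_t with i.i.d. increments Y_t = y(d_t) ∈ {+1, −1, 0}.
Outcome values over d=0..8: [1, 1, 1, 1, -1, -1, -1, -1, 0]
Σy = 0, Σy² = 8, M = 9
μ = 0/9 = 0,  σ² = 8/9 − (0)² = 8/9
Independent increments: Var[X_8] = 8·σ² = 8·(8/9) = 64/9


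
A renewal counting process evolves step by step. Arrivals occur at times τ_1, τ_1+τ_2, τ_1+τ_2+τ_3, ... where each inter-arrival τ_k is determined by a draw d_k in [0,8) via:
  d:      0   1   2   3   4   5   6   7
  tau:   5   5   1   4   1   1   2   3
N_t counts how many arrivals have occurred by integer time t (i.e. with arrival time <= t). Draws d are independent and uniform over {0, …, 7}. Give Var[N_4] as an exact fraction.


16124159/16777216

Inter-arrival values over d=0..7: [5, 5, 1, 4, 1, 1, 2, 3]
Each d has probability 1/8, so the pmf of τ is: f(1) = 3/8, f(2) = 1/8, f(3) = 1/8, f(4) = 1/8, f(5) = 1/4
Let p_n(j) = P(N_n = j), with p_0 = [1]. Condition on τ_1: p_n(0) = P(τ > n), and for j >= 1, p_n(j) = Σ_{k<=n} f(k)·p_{n−k}(j−1)
p_1 = [5/8, 3/8]  (j = 0..1)
p_2 = [1/2, 23/64, 9/64]  (j = 0..2)
p_3 = [3/8, 25/64, 93/512, 27/512]  (j = 0..3)
p_4 = [1/4, 13/32, 61/256, 351/4096, 81/4096]  (j = 0..4)
E[N_4] = Σ j·p_4(j) = 4993/4096;  E[N_4²] = Σ j²·p_4(j) = 10023/4096
Var[N_4] = 10023/4096 − (4993/4096)² = 16124159/16777216


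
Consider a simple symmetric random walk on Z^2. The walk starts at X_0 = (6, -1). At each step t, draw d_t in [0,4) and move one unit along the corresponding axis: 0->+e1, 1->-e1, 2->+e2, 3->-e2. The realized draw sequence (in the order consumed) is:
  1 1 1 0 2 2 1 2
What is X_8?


(3, 2)

t=0: X=(6, -1), d=1 → -e1, X_1=(5, -1)
t=1: X=(5, -1), d=1 → -e1, X_2=(4, -1)
t=2: X=(4, -1), d=1 → -e1, X_3=(3, -1)
t=3: X=(3, -1), d=0 → +e1, X_4=(4, -1)
t=4: X=(4, -1), d=2 → +e2, X_5=(4, 0)
t=5: X=(4, 0), d=2 → +e2, X_6=(4, 1)
t=6: X=(4, 1), d=1 → -e1, X_7=(3, 1)
t=7: X=(3, 1), d=2 → +e2, X_8=(3, 2)


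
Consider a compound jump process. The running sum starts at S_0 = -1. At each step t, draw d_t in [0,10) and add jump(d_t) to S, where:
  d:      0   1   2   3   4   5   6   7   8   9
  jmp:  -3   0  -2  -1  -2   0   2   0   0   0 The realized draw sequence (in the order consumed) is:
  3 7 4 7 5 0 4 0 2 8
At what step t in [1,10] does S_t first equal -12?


8

t=0: S=-1, d=3, jump=-1, S_1=-2
t=1: S=-2, d=7, jump=0, S_2=-2
t=2: S=-2, d=4, jump=-2, S_3=-4
t=3: S=-4, d=7, jump=0, S_4=-4
t=4: S=-4, d=5, jump=0, S_5=-4
t=5: S=-4, d=0, jump=-3, S_6=-7
t=6: S=-7, d=4, jump=-2, S_7=-9
t=7: S=-9, d=0, jump=-3, S_8=-12
t=8: S=-12, d=2, jump=-2, S_9=-14
t=9: S=-14, d=8, jump=0, S_10=-14


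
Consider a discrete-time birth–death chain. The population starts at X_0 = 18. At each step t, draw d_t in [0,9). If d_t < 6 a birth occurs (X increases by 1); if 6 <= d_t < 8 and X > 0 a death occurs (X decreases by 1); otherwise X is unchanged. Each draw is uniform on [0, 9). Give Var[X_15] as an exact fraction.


280/27

X can drop by at most 1 per step and X_0 = 18 > T = 15, so X_t >= 18 − t >= 3 > 0 for every t <= 15: the floor at 0 (the 'and X > 0' condition) never binds. Hence X_15 = X_0 + Σ_{t<15} Y_t with i.i.d. increments Y_t = y(d_t) ∈ {+1, −1, 0}.
Outcome values over d=0..8: [1, 1, 1, 1, 1, 1, -1, -1, 0]
Σy = 4, Σy² = 8, M = 9
μ = 4/9 = 4/9,  σ² = 8/9 − (4/9)² = 56/81
Independent increments: Var[X_15] = 15·σ² = 15·(56/81) = 280/27


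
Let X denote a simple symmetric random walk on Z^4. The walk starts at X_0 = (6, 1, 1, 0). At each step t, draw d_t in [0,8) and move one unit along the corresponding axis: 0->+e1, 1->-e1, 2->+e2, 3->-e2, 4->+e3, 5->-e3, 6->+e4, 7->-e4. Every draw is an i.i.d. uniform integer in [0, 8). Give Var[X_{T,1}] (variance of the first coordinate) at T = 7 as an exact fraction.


Outcome values over d=0..7: [1, -1, 0, 0, 0, 0, 0, 0]
Σy = 0, Σy² = 2, M = 8
μ = 0/8 = 0,  σ² = 2/8 − (0)² = 1/4
Independent increments: Var[X_7] = 7·σ² = 7·(1/4) = 7/4

7/4


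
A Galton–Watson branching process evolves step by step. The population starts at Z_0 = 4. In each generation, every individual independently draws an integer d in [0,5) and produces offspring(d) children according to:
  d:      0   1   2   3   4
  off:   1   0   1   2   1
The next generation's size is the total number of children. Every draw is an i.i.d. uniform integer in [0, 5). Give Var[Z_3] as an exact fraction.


Outcome values over d=0..4: [1, 0, 1, 2, 1]
Σy = 5, Σy² = 7, M = 5
μ = 5/5 = 1,  σ² = 7/5 − (1)² = 2/5
V_0 = 0, E_0 = 4
V_1 = 2/5·E_0 + (1)²·V_0 = 8/5;  E_1 = 4
V_2 = 2/5·E_1 + (1)²·V_1 = 16/5;  E_2 = 4
V_3 = 2/5·E_2 + (1)²·V_2 = 24/5;  E_3 = 4

24/5


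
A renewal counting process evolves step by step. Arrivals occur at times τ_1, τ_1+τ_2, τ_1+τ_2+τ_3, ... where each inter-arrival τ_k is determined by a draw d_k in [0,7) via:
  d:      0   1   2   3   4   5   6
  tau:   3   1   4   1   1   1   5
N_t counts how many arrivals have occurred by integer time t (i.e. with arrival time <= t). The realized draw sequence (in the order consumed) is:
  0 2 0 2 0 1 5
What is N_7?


draw d_1=0: τ_1=3, arrival time A_1=3
draw d_2=2: τ_2=4, arrival time A_2=7
draw d_3=0: τ_3=3, arrival time A_3=10
draw d_4=2: τ_4=4, arrival time A_4=14
draw d_5=0: τ_5=3, arrival time A_5=17
draw d_6=1: τ_6=1, arrival time A_6=18
draw d_7=5: τ_7=1, arrival time A_7=19
N_t over t=0..7: 0:0 1:0 2:0 3:1 4:1 5:1 6:1 7:2

2


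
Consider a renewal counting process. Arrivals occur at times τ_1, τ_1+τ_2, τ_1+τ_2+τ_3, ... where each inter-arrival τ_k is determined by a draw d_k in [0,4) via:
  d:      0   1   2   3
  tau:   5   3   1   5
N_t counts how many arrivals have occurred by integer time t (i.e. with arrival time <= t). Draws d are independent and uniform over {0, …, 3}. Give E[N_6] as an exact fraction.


Inter-arrival values over d=0..3: [5, 3, 1, 5]
Each d has probability 1/4, so the pmf of τ is: f(1) = 1/4, f(3) = 1/4, f(5) = 1/2
Renewal equation for m(n) = E[N_n]: condition on τ_1 = k (if k <= n, one arrival plus a fresh copy on the remaining n−k steps): m(n) = F(n) + Σ_{k<=n} f(k)·m(n−k), where F(n) = P(τ <= n) and m(0) = 0
m(1) = F(1) = 1/4
m(2) = F(2) + f(1)·m(1) = 1/4 + 1/4·1/4 = 5/16
m(3) = F(3) + f(1)·m(2) = 1/2 + 1/4·5/16 = 37/64
m(4) = F(4) + f(1)·m(3) + f(3)·m(1) = 1/2 + 1/4·37/64 + 1/4·1/4 = 181/256
m(5) = F(5) + f(1)·m(4) + f(3)·m(2) = 1 + 1/4·181/256 + 1/4·5/16 = 1285/1024
m(6) = F(6) + f(1)·m(5) + f(3)·m(3) + f(5)·m(1) = 1 + 1/4·1285/1024 + 1/4·37/64 + 1/2·1/4 = 6485/4096
E[N_6] = m(6) = 6485/4096

6485/4096


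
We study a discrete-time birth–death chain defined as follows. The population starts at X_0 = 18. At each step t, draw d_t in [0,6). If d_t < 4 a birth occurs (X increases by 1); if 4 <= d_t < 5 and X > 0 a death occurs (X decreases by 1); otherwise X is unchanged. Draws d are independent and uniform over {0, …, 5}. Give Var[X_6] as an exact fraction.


X can drop by at most 1 per step and X_0 = 18 > T = 6, so X_t >= 18 − t >= 12 > 0 for every t <= 6: the floor at 0 (the 'and X > 0' condition) never binds. Hence X_6 = X_0 + Σ_{t<6} Y_t with i.i.d. increments Y_t = y(d_t) ∈ {+1, −1, 0}.
Outcome values over d=0..5: [1, 1, 1, 1, -1, 0]
Σy = 3, Σy² = 5, M = 6
μ = 3/6 = 1/2,  σ² = 5/6 − (1/2)² = 7/12
Independent increments: Var[X_6] = 6·σ² = 6·(7/12) = 7/2

7/2


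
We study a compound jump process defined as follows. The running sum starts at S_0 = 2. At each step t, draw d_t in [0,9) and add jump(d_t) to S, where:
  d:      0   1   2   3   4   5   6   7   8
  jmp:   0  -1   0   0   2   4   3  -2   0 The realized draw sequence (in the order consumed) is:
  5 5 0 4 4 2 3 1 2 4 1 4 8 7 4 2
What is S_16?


16

t=0: S=2, d=5, jump=4, S_1=6
t=1: S=6, d=5, jump=4, S_2=10
t=2: S=10, d=0, jump=0, S_3=10
t=3: S=10, d=4, jump=2, S_4=12
t=4: S=12, d=4, jump=2, S_5=14
t=5: S=14, d=2, jump=0, S_6=14
t=6: S=14, d=3, jump=0, S_7=14
t=7: S=14, d=1, jump=-1, S_8=13
t=8: S=13, d=2, jump=0, S_9=13
t=9: S=13, d=4, jump=2, S_10=15
t=10: S=15, d=1, jump=-1, S_11=14
t=11: S=14, d=4, jump=2, S_12=16
t=12: S=16, d=8, jump=0, S_13=16
t=13: S=16, d=7, jump=-2, S_14=14
t=14: S=14, d=4, jump=2, S_15=16
t=15: S=16, d=2, jump=0, S_16=16


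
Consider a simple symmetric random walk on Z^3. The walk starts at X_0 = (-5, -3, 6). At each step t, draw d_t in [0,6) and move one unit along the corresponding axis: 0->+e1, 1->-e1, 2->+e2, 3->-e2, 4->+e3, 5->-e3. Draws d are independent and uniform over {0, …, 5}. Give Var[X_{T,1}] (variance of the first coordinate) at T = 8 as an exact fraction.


8/3

Outcome values over d=0..5: [1, -1, 0, 0, 0, 0]
Σy = 0, Σy² = 2, M = 6
μ = 0/6 = 0,  σ² = 2/6 − (0)² = 1/3
Independent increments: Var[X_8] = 8·σ² = 8·(1/3) = 8/3


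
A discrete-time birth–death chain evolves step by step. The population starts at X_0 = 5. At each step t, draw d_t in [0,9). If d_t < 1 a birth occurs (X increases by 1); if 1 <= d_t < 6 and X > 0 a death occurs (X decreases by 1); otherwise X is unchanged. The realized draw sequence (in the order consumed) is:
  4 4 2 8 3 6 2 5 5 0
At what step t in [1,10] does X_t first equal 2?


3

t=0: X=5, d=4 → death, X_1=4
t=1: X=4, d=4 → death, X_2=3
t=2: X=3, d=2 → death, X_3=2
t=3: X=2, d=8 → hold, X_4=2
t=4: X=2, d=3 → death, X_5=1
t=5: X=1, d=6 → hold, X_6=1
t=6: X=1, d=2 → death, X_7=0
t=7: X=0, d=5 → hold, X_8=0
t=8: X=0, d=5 → hold, X_9=0
t=9: X=0, d=0 → birth, X_10=1


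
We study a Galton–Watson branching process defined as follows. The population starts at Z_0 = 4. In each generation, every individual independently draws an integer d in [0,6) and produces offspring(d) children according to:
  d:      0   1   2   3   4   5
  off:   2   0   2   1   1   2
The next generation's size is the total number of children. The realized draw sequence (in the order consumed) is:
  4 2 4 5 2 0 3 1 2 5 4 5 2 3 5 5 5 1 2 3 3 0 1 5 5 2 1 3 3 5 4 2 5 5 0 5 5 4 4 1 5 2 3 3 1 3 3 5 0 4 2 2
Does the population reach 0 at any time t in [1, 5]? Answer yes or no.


gen 0: Z_0=4, draws=[4, 2, 4, 5], offspring=[1, 2, 1, 2], Z_1=6
gen 1: Z_1=6, draws=[2, 0, 3, 1, 2, 5], offspring=[2, 2, 1, 0, 2, 2], Z_2=9
gen 2: Z_2=9, draws=[4, 5, 2, 3, 5, 5, 5, 1, 2], offspring=[1, 2, 2, 1, 2, 2, 2, 0, 2], Z_3=14
gen 3: Z_3=14, draws=[3, 3, 0, 1, 5, 5, 2, 1, 3, 3, 5, 4, 2, 5], offspring=[1, 1, 2, 0, 2, 2, 2, 0, 1, 1, 2, 1, 2, 2], Z_4=19
gen 4: Z_4=19, draws=[5, 0, 5, 5, 4, 4, 1, 5, 2, 3, 3, 1, 3, 3, 5, 0, 4, 2, 2], offspring=[2, 2, 2, 2, 1, 1, 0, 2, 2, 1, 1, 0, 1, 1, 2, 2, 1, 2, 2], Z_5=27

no


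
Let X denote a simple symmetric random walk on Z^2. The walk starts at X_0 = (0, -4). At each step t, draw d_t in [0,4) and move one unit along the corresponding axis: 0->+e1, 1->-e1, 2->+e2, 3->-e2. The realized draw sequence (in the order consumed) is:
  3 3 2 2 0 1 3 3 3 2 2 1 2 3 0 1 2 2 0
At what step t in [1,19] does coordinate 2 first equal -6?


2

t=0: X=(0, -4), d=3 → -e2, X_1=(0, -5)
t=1: X=(0, -5), d=3 → -e2, X_2=(0, -6)
t=2: X=(0, -6), d=2 → +e2, X_3=(0, -5)
t=3: X=(0, -5), d=2 → +e2, X_4=(0, -4)
t=4: X=(0, -4), d=0 → +e1, X_5=(1, -4)
t=5: X=(1, -4), d=1 → -e1, X_6=(0, -4)
t=6: X=(0, -4), d=3 → -e2, X_7=(0, -5)
t=7: X=(0, -5), d=3 → -e2, X_8=(0, -6)
t=8: X=(0, -6), d=3 → -e2, X_9=(0, -7)
t=9: X=(0, -7), d=2 → +e2, X_10=(0, -6)
t=10: X=(0, -6), d=2 → +e2, X_11=(0, -5)
t=11: X=(0, -5), d=1 → -e1, X_12=(-1, -5)
t=12: X=(-1, -5), d=2 → +e2, X_13=(-1, -4)
t=13: X=(-1, -4), d=3 → -e2, X_14=(-1, -5)
t=14: X=(-1, -5), d=0 → +e1, X_15=(0, -5)
t=15: X=(0, -5), d=1 → -e1, X_16=(-1, -5)
t=16: X=(-1, -5), d=2 → +e2, X_17=(-1, -4)
t=17: X=(-1, -4), d=2 → +e2, X_18=(-1, -3)
t=18: X=(-1, -3), d=0 → +e1, X_19=(0, -3)


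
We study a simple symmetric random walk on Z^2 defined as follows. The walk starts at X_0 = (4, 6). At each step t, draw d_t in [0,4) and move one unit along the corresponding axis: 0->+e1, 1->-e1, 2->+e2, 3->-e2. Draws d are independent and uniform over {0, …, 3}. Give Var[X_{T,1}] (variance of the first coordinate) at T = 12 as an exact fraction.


6

Outcome values over d=0..3: [1, -1, 0, 0]
Σy = 0, Σy² = 2, M = 4
μ = 0/4 = 0,  σ² = 2/4 − (0)² = 1/2
Independent increments: Var[X_12] = 12·σ² = 12·(1/2) = 6


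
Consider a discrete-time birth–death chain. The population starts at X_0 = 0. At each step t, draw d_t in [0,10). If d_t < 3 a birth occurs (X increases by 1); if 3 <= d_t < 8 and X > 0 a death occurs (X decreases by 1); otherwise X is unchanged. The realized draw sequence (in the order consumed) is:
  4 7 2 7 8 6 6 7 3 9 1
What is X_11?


1

t=0: X=0, d=4 → hold, X_1=0
t=1: X=0, d=7 → hold, X_2=0
t=2: X=0, d=2 → birth, X_3=1
t=3: X=1, d=7 → death, X_4=0
t=4: X=0, d=8 → hold, X_5=0
t=5: X=0, d=6 → hold, X_6=0
t=6: X=0, d=6 → hold, X_7=0
t=7: X=0, d=7 → hold, X_8=0
t=8: X=0, d=3 → hold, X_9=0
t=9: X=0, d=9 → hold, X_10=0
t=10: X=0, d=1 → birth, X_11=1


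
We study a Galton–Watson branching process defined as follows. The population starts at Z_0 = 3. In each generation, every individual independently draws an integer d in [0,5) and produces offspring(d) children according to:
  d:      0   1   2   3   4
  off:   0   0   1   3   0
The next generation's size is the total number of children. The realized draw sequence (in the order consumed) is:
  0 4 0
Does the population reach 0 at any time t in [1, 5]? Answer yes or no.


gen 0: Z_0=3, draws=[0, 4, 0], offspring=[0, 0, 0], Z_1=0
gen 1: Z_1=0, draws=[], offspring=[], Z_2=0
gen 2: Z_2=0, draws=[], offspring=[], Z_3=0
gen 3: Z_3=0, draws=[], offspring=[], Z_4=0
gen 4: Z_4=0, draws=[], offspring=[], Z_5=0

yes


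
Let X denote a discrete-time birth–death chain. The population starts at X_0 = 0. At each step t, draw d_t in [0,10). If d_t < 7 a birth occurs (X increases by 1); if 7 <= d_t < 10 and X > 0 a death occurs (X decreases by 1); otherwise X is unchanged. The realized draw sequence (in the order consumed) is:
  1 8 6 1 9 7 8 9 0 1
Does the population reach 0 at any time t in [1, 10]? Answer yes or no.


t=0: X=0, d=1 → birth, X_1=1
t=1: X=1, d=8 → death, X_2=0
t=2: X=0, d=6 → birth, X_3=1
t=3: X=1, d=1 → birth, X_4=2
t=4: X=2, d=9 → death, X_5=1
t=5: X=1, d=7 → death, X_6=0
t=6: X=0, d=8 → hold, X_7=0
t=7: X=0, d=9 → hold, X_8=0
t=8: X=0, d=0 → birth, X_9=1
t=9: X=1, d=1 → birth, X_10=2

yes


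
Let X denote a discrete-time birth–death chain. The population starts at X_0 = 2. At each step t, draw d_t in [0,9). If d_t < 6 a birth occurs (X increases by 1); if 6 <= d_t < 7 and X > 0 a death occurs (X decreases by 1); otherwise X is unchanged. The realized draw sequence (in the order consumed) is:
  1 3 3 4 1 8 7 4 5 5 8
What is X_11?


t=0: X=2, d=1 → birth, X_1=3
t=1: X=3, d=3 → birth, X_2=4
t=2: X=4, d=3 → birth, X_3=5
t=3: X=5, d=4 → birth, X_4=6
t=4: X=6, d=1 → birth, X_5=7
t=5: X=7, d=8 → hold, X_6=7
t=6: X=7, d=7 → hold, X_7=7
t=7: X=7, d=4 → birth, X_8=8
t=8: X=8, d=5 → birth, X_9=9
t=9: X=9, d=5 → birth, X_10=10
t=10: X=10, d=8 → hold, X_11=10

10


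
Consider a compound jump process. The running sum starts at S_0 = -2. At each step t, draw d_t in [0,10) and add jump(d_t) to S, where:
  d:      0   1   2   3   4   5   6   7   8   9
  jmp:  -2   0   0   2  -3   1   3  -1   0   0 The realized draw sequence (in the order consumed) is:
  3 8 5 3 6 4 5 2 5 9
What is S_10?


5

t=0: S=-2, d=3, jump=2, S_1=0
t=1: S=0, d=8, jump=0, S_2=0
t=2: S=0, d=5, jump=1, S_3=1
t=3: S=1, d=3, jump=2, S_4=3
t=4: S=3, d=6, jump=3, S_5=6
t=5: S=6, d=4, jump=-3, S_6=3
t=6: S=3, d=5, jump=1, S_7=4
t=7: S=4, d=2, jump=0, S_8=4
t=8: S=4, d=5, jump=1, S_9=5
t=9: S=5, d=9, jump=0, S_10=5


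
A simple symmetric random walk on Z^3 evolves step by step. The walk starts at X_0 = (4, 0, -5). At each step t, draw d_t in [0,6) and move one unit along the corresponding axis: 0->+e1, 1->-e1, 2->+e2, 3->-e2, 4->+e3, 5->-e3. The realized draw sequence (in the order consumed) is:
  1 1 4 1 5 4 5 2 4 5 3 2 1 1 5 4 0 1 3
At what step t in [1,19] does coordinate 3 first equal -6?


15

t=0: X=(4, 0, -5), d=1 → -e1, X_1=(3, 0, -5)
t=1: X=(3, 0, -5), d=1 → -e1, X_2=(2, 0, -5)
t=2: X=(2, 0, -5), d=4 → +e3, X_3=(2, 0, -4)
t=3: X=(2, 0, -4), d=1 → -e1, X_4=(1, 0, -4)
t=4: X=(1, 0, -4), d=5 → -e3, X_5=(1, 0, -5)
t=5: X=(1, 0, -5), d=4 → +e3, X_6=(1, 0, -4)
t=6: X=(1, 0, -4), d=5 → -e3, X_7=(1, 0, -5)
t=7: X=(1, 0, -5), d=2 → +e2, X_8=(1, 1, -5)
t=8: X=(1, 1, -5), d=4 → +e3, X_9=(1, 1, -4)
t=9: X=(1, 1, -4), d=5 → -e3, X_10=(1, 1, -5)
t=10: X=(1, 1, -5), d=3 → -e2, X_11=(1, 0, -5)
t=11: X=(1, 0, -5), d=2 → +e2, X_12=(1, 1, -5)
t=12: X=(1, 1, -5), d=1 → -e1, X_13=(0, 1, -5)
t=13: X=(0, 1, -5), d=1 → -e1, X_14=(-1, 1, -5)
t=14: X=(-1, 1, -5), d=5 → -e3, X_15=(-1, 1, -6)
t=15: X=(-1, 1, -6), d=4 → +e3, X_16=(-1, 1, -5)
t=16: X=(-1, 1, -5), d=0 → +e1, X_17=(0, 1, -5)
t=17: X=(0, 1, -5), d=1 → -e1, X_18=(-1, 1, -5)
t=18: X=(-1, 1, -5), d=3 → -e2, X_19=(-1, 0, -5)


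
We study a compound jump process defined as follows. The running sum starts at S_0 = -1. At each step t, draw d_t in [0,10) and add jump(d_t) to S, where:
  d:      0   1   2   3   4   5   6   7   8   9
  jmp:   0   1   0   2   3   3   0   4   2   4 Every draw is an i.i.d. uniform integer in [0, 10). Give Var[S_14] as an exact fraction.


1603/50

Outcome values over d=0..9: [0, 1, 0, 2, 3, 3, 0, 4, 2, 4]
Σy = 19, Σy² = 59, M = 10
μ = 19/10 = 19/10,  σ² = 59/10 − (19/10)² = 229/100
Independent increments: Var[S_14] = 14·σ² = 14·(229/100) = 1603/50


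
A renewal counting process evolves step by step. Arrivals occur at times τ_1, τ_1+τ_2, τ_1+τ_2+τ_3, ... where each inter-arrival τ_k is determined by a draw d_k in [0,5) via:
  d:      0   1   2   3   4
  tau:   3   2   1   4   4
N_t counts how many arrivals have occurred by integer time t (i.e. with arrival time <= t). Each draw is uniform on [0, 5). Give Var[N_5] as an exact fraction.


Inter-arrival values over d=0..4: [3, 2, 1, 4, 4]
Each d has probability 1/5, so the pmf of τ is: f(1) = 1/5, f(2) = 1/5, f(3) = 1/5, f(4) = 2/5
Let p_n(j) = P(N_n = j), with p_0 = [1]. Condition on τ_1: p_n(0) = P(τ > n), and for j >= 1, p_n(j) = Σ_{k<=n} f(k)·p_{n−k}(j−1)
p_1 = [4/5, 1/5]  (j = 0..1)
p_2 = [3/5, 9/25, 1/25]  (j = 0..2)
p_3 = [2/5, 12/25, 14/125, 1/125]  (j = 0..3)
p_4 = [0, 19/25, 26/125, 19/625, 1/625]  (j = 0..4)
p_5 = [0, 13/25, 2/5, 9/125, 24/3125, 1/3125]  (j = 0..5)
E[N_5] = Σ j·p_5(j) = 4901/3125;  E[N_5²] = Σ j²·p_5(j) = 9059/3125
Var[N_5] = 9059/3125 − (4901/3125)² = 4289574/9765625

4289574/9765625


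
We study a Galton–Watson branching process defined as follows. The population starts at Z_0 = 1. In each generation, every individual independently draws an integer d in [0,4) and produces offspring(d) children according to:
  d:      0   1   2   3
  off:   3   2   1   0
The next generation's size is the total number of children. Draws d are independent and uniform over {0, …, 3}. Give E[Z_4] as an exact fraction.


Outcome values over d=0..3: [3, 2, 1, 0]
Σy = 6, Σy² = 14, M = 4
μ = 6/4 = 3/2,  σ² = 14/4 − (3/2)² = 5/4
E[Z_0] = 1
E[Z_1] = 3/2·E[Z_0] = 3/2
E[Z_2] = 3/2·E[Z_1] = 9/4
E[Z_3] = 3/2·E[Z_2] = 27/8
E[Z_4] = 3/2·E[Z_3] = 81/16

81/16


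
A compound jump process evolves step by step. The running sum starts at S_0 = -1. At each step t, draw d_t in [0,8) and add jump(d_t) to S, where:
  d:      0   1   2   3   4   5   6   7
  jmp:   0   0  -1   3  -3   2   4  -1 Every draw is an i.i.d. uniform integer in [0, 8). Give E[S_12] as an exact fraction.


Outcome values over d=0..7: [0, 0, -1, 3, -3, 2, 4, -1]
Σy = 4, Σy² = 40, M = 8
μ = 4/8 = 1/2,  σ² = 40/8 − (1/2)² = 19/4
E[S_12] = -1 + 12·(1/2) = 5

5


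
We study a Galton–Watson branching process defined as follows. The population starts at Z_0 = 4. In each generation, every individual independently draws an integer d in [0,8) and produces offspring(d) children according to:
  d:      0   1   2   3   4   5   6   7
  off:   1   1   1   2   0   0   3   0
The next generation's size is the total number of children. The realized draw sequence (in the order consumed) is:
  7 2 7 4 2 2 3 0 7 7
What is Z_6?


gen 0: Z_0=4, draws=[7, 2, 7, 4], offspring=[0, 1, 0, 0], Z_1=1
gen 1: Z_1=1, draws=[2], offspring=[1], Z_2=1
gen 2: Z_2=1, draws=[2], offspring=[1], Z_3=1
gen 3: Z_3=1, draws=[3], offspring=[2], Z_4=2
gen 4: Z_4=2, draws=[0, 7], offspring=[1, 0], Z_5=1
gen 5: Z_5=1, draws=[7], offspring=[0], Z_6=0

0


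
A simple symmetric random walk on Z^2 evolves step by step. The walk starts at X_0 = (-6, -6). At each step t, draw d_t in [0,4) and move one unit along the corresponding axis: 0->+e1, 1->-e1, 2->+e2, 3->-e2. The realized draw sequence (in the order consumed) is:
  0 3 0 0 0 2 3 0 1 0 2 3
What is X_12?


(-1, -7)

t=0: X=(-6, -6), d=0 → +e1, X_1=(-5, -6)
t=1: X=(-5, -6), d=3 → -e2, X_2=(-5, -7)
t=2: X=(-5, -7), d=0 → +e1, X_3=(-4, -7)
t=3: X=(-4, -7), d=0 → +e1, X_4=(-3, -7)
t=4: X=(-3, -7), d=0 → +e1, X_5=(-2, -7)
t=5: X=(-2, -7), d=2 → +e2, X_6=(-2, -6)
t=6: X=(-2, -6), d=3 → -e2, X_7=(-2, -7)
t=7: X=(-2, -7), d=0 → +e1, X_8=(-1, -7)
t=8: X=(-1, -7), d=1 → -e1, X_9=(-2, -7)
t=9: X=(-2, -7), d=0 → +e1, X_10=(-1, -7)
t=10: X=(-1, -7), d=2 → +e2, X_11=(-1, -6)
t=11: X=(-1, -6), d=3 → -e2, X_12=(-1, -7)


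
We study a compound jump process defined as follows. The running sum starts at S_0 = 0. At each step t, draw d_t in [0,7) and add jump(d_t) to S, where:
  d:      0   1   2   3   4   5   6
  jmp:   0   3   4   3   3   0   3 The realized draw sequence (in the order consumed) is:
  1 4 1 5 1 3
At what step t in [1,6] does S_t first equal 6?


t=0: S=0, d=1, jump=3, S_1=3
t=1: S=3, d=4, jump=3, S_2=6
t=2: S=6, d=1, jump=3, S_3=9
t=3: S=9, d=5, jump=0, S_4=9
t=4: S=9, d=1, jump=3, S_5=12
t=5: S=12, d=3, jump=3, S_6=15

2


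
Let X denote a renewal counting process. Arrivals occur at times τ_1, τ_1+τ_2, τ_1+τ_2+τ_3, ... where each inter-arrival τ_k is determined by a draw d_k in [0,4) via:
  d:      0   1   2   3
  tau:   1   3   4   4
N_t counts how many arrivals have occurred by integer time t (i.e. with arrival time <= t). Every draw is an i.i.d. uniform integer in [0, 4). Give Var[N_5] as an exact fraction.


415719/1048576

Inter-arrival values over d=0..3: [1, 3, 4, 4]
Each d has probability 1/4, so the pmf of τ is: f(1) = 1/4, f(3) = 1/4, f(4) = 1/2
Let p_n(j) = P(N_n = j), with p_0 = [1]. Condition on τ_1: p_n(0) = P(τ > n), and for j >= 1, p_n(j) = Σ_{k<=n} f(k)·p_{n−k}(j−1)
p_1 = [3/4, 1/4]  (j = 0..1)
p_2 = [3/4, 3/16, 1/16]  (j = 0..2)
p_3 = [1/2, 7/16, 3/64, 1/64]  (j = 0..3)
p_4 = [0, 13/16, 11/64, 3/256, 1/256]  (j = 0..4)
p_5 = [0, 9/16, 3/8, 15/256, 3/1024, 1/1024]  (j = 0..5)
E[N_5] = Σ j·p_5(j) = 1541/1024;  E[N_5²] = Σ j²·p_5(j) = 2725/1024
Var[N_5] = 2725/1024 − (1541/1024)² = 415719/1048576


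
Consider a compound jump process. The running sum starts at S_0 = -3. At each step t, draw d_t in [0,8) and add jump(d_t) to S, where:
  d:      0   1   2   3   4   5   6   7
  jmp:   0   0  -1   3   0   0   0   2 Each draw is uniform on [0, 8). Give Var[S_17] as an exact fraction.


Outcome values over d=0..7: [0, 0, -1, 3, 0, 0, 0, 2]
Σy = 4, Σy² = 14, M = 8
μ = 4/8 = 1/2,  σ² = 14/8 − (1/2)² = 3/2
Independent increments: Var[S_17] = 17·σ² = 17·(3/2) = 51/2

51/2


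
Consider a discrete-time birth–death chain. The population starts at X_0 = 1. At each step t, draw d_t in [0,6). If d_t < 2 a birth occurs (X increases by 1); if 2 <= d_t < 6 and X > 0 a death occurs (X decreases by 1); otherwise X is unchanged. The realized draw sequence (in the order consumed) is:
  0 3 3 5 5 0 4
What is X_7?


t=0: X=1, d=0 → birth, X_1=2
t=1: X=2, d=3 → death, X_2=1
t=2: X=1, d=3 → death, X_3=0
t=3: X=0, d=5 → hold, X_4=0
t=4: X=0, d=5 → hold, X_5=0
t=5: X=0, d=0 → birth, X_6=1
t=6: X=1, d=4 → death, X_7=0

0


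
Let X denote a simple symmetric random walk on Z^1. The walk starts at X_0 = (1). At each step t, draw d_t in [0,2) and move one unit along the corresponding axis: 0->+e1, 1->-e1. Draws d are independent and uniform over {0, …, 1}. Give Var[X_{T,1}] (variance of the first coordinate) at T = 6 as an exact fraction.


6

Outcome values over d=0..1: [1, -1]
Σy = 0, Σy² = 2, M = 2
μ = 0/2 = 0,  σ² = 2/2 − (0)² = 1
Independent increments: Var[X_6] = 6·σ² = 6·(1) = 6


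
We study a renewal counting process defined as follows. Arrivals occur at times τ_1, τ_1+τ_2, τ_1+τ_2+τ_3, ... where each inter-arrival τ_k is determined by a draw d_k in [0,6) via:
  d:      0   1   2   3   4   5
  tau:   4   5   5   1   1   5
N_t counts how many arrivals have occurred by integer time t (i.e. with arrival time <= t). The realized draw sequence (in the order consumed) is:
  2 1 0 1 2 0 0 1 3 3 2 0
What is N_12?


2

draw d_1=2: τ_1=5, arrival time A_1=5
draw d_2=1: τ_2=5, arrival time A_2=10
draw d_3=0: τ_3=4, arrival time A_3=14
draw d_4=1: τ_4=5, arrival time A_4=19
draw d_5=2: τ_5=5, arrival time A_5=24
draw d_6=0: τ_6=4, arrival time A_6=28
draw d_7=0: τ_7=4, arrival time A_7=32
draw d_8=1: τ_8=5, arrival time A_8=37
draw d_9=3: τ_9=1, arrival time A_9=38
draw d_10=3: τ_10=1, arrival time A_10=39
draw d_11=2: τ_11=5, arrival time A_11=44
draw d_12=0: τ_12=4, arrival time A_12=48
N_t over t=0..12: 0:0 1:0 2:0 3:0 4:0 5:1 6:1 7:1 8:1 9:1 10:2 11:2 12:2
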